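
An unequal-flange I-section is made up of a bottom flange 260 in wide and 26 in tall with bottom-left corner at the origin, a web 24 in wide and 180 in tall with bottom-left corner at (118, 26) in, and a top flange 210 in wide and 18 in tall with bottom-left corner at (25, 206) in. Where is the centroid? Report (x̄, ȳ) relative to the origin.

x̄ = 130.00 in, ȳ = 94.33 in

bottom flange: A = 260 × 26 = 6760.00, centroid at (130.00, 13.00).
web: A = 24 × 180 = 4320.00, centroid at (130.00, 116.00).
top flange: A = 210 × 18 = 3780.00, centroid at (130.00, 215.00).
ΣA = 14860.00 in², ΣAx̄ = 1931800.00 in³, ΣAȳ = 1401700.00 in³.
x̄ = 1931800.00/14860.00 = 130.00 in; ȳ = 1401700.00/14860.00 = 94.33 in.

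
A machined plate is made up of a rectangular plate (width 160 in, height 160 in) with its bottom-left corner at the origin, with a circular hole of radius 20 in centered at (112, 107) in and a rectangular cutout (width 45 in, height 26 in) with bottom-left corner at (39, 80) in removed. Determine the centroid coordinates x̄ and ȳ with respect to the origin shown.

plate: A = 160 × 160 = 25600.00, centroid at (80.00, 80.00).
hole 1: A = −π·20² = -1256.64, centroid at (112.00, 107.00).
hole 2: A = −(45 × 26) = -1170.00, centroid at (61.50, 93.00).
ΣA = 23173.36 in²
ΣAx̄ = (25600.00)(80.00) + (-1256.64)(112.00) + (-1170.00)(61.50) = 1835301.65 in³
ΣAȳ = (25600.00)(80.00) + (-1256.64)(107.00) + (-1170.00)(93.00) = 1804729.83 in³
x̄ = 1835301.65 / 23173.36 = 79.20 in
ȳ = 1804729.83 / 23173.36 = 77.88 in

x̄ = 79.20 in, ȳ = 77.88 in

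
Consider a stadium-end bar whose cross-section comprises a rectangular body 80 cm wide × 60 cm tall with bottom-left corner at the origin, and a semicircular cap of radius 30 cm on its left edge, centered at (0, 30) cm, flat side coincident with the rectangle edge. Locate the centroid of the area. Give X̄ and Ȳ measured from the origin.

rectangular body: A = 80 × 60 = 4800.00, centroid at (40.00, 30.00).
semicircular end: A = ½π·30² = 1413.72, centroid at (-12.73, 30.00).
ΣA = 6213.72 cm²
ΣAX̄ = (4800.00)(40.00) + (1413.72)(-12.73) = 174000.00 cm³
ΣAȲ = (4800.00)(30.00) + (1413.72)(30.00) = 186411.50 cm³
X̄ = 174000.00 / 6213.72 = 28.00 cm
Ȳ = 186411.50 / 6213.72 = 30.00 cm

X̄ = 28.00 cm, Ȳ = 30.00 cm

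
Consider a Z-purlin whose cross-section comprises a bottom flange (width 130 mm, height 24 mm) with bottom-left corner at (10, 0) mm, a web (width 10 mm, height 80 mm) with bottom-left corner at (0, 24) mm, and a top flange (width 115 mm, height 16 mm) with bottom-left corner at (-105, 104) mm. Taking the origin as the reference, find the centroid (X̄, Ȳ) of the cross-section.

bottom flange: A = 130 × 24 = 3120.00, centroid at (75.00, 12.00).
web: A = 10 × 80 = 800.00, centroid at (5.00, 64.00).
top flange: A = 115 × 16 = 1840.00, centroid at (-47.50, 112.00).
ΣA = 5760.00 mm²
ΣAX̄ = (3120.00)(75.00) + (800.00)(5.00) + (1840.00)(-47.50) = 150600.00 mm³
ΣAȲ = (3120.00)(12.00) + (800.00)(64.00) + (1840.00)(112.00) = 294720.00 mm³
X̄ = 150600.00 / 5760.00 = 26.15 mm
Ȳ = 294720.00 / 5760.00 = 51.17 mm

X̄ = 26.15 mm, Ȳ = 51.17 mm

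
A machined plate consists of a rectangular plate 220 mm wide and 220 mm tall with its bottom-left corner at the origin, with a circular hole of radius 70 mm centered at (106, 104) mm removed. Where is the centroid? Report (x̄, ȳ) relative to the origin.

x̄ = 111.87 mm, ȳ = 112.80 mm

plate: A = 220 × 220 = 48400.00, centroid at (110.00, 110.00).
hole: A = −π·70² = -15393.80, centroid at (106.00, 104.00).
ΣA = 33006.20 mm², ΣAx̄ = 3692256.78 mm³, ΣAȳ = 3723044.38 mm³.
x̄ = 3692256.78/33006.20 = 111.87 mm; ȳ = 3723044.38/33006.20 = 112.80 mm.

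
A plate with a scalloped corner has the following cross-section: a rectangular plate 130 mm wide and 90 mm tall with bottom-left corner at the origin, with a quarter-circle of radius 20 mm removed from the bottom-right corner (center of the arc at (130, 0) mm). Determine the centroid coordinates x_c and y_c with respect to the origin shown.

x_c = 63.44 mm, y_c = 46.01 mm

Part | A | x̄ᵢ | ȳᵢ | A·x̄ᵢ | A·ȳᵢ
plate | 11700.00 | 65.00 | 45.00 | 760500.00 | 526500.00
removed quarter-circle | -314.16 | 121.51 | 8.49 | -38174.04 | -2666.67
Σ | 11385.84 |  |  | 722325.96 | 523833.33
x_c = 722325.96 / 11385.84 = 63.44 mm
y_c = 523833.33 / 11385.84 = 46.01 mm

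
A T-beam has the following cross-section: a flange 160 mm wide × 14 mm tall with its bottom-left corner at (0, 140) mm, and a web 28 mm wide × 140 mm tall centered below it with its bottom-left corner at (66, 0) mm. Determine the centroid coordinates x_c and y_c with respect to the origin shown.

x_c = 80.00 mm, y_c = 98.00 mm

Part | A | x̄ᵢ | ȳᵢ | A·x̄ᵢ | A·ȳᵢ
web | 3920.00 | 80.00 | 70.00 | 313600.00 | 274400.00
flange | 2240.00 | 80.00 | 147.00 | 179200.00 | 329280.00
Σ | 6160.00 |  |  | 492800.00 | 603680.00
x_c = 492800.00 / 6160.00 = 80.00 mm
y_c = 603680.00 / 6160.00 = 98.00 mm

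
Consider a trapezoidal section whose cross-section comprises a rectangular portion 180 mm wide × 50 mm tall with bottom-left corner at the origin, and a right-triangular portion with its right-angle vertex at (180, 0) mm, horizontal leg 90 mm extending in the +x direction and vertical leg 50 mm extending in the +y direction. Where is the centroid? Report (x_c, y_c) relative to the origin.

Part | A | x̄ᵢ | ȳᵢ | A·x̄ᵢ | A·ȳᵢ
rectangular portion | 9000.00 | 90.00 | 25.00 | 810000.00 | 225000.00
triangular portion | 2250.00 | 210.00 | 16.67 | 472500.00 | 37500.00
Σ | 11250.00 |  |  | 1282500.00 | 262500.00
x_c = 1282500.00 / 11250.00 = 114.00 mm
y_c = 262500.00 / 11250.00 = 23.33 mm

x_c = 114.00 mm, y_c = 23.33 mm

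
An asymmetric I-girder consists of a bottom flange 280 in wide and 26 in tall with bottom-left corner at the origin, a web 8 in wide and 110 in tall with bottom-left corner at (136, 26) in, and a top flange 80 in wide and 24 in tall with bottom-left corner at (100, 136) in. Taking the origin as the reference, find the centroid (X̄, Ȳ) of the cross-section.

bottom flange: A = 280 × 26 = 7280.00, centroid at (140.00, 13.00).
web: A = 8 × 110 = 880.00, centroid at (140.00, 81.00).
top flange: A = 80 × 24 = 1920.00, centroid at (140.00, 148.00).
ΣA = 10080.00 in²
ΣAX̄ = (7280.00)(140.00) + (880.00)(140.00) + (1920.00)(140.00) = 1411200.00 in³
ΣAȲ = (7280.00)(13.00) + (880.00)(81.00) + (1920.00)(148.00) = 450080.00 in³
X̄ = 1411200.00 / 10080.00 = 140.00 in
Ȳ = 450080.00 / 10080.00 = 44.65 in

X̄ = 140.00 in, Ȳ = 44.65 in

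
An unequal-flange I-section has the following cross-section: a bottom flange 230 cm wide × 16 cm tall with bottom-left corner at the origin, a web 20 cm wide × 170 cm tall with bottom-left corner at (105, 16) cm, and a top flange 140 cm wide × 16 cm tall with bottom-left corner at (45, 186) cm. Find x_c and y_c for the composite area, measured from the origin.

x_c = 115.00 cm, y_c = 86.63 cm

bottom flange: A = 230 × 16 = 3680.00, centroid at (115.00, 8.00).
web: A = 20 × 170 = 3400.00, centroid at (115.00, 101.00).
top flange: A = 140 × 16 = 2240.00, centroid at (115.00, 194.00).
ΣA = 9320.00 cm²
ΣAx_c = (3680.00)(115.00) + (3400.00)(115.00) + (2240.00)(115.00) = 1071800.00 cm³
ΣAy_c = (3680.00)(8.00) + (3400.00)(101.00) + (2240.00)(194.00) = 807400.00 cm³
x_c = 1071800.00 / 9320.00 = 115.00 cm
y_c = 807400.00 / 9320.00 = 86.63 cm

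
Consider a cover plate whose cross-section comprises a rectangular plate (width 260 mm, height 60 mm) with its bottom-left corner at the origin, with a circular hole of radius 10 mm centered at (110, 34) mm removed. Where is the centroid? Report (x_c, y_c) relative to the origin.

plate: A = 260 × 60 = 15600.00, centroid at (130.00, 30.00).
hole: A = −π·10² = -314.16, centroid at (110.00, 34.00).
ΣA = 15285.84 mm²
ΣAx_c = (15600.00)(130.00) + (-314.16)(110.00) = 1993442.48 mm³
ΣAy_c = (15600.00)(30.00) + (-314.16)(34.00) = 457318.58 mm³
x_c = 1993442.48 / 15285.84 = 130.41 mm
y_c = 457318.58 / 15285.84 = 29.92 mm

x_c = 130.41 mm, y_c = 29.92 mm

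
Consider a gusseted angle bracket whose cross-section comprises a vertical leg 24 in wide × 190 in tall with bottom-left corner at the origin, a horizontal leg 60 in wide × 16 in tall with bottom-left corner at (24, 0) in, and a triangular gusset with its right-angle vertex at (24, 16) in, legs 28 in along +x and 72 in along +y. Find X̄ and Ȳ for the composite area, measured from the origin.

Part | A | x̄ᵢ | ȳᵢ | A·x̄ᵢ | A·ȳᵢ
vertical leg | 4560.00 | 12.00 | 95.00 | 54720.00 | 433200.00
horizontal leg | 960.00 | 54.00 | 8.00 | 51840.00 | 7680.00
gusset | 1008.00 | 33.33 | 40.00 | 33600.00 | 40320.00
Σ | 6528.00 |  |  | 140160.00 | 481200.00
X̄ = 140160.00 / 6528.00 = 21.47 in
Ȳ = 481200.00 / 6528.00 = 73.71 in

X̄ = 21.47 in, Ȳ = 73.71 in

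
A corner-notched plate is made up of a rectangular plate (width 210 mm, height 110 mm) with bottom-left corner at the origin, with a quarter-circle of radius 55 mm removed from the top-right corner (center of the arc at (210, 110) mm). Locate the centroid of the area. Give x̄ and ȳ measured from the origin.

plate: A = 210 × 110 = 23100.00, centroid at (105.00, 55.00).
removed quarter-circle: A = −¼π·55² = -2375.83, centroid at (186.66, 86.66).
ΣA = 20724.17 mm², ΣAx̄ = 1982034.15 mm³, ΣAȳ = 1064617.09 mm³.
x̄ = 1982034.15/20724.17 = 95.64 mm; ȳ = 1064617.09/20724.17 = 51.37 mm.

x̄ = 95.64 mm, ȳ = 51.37 mm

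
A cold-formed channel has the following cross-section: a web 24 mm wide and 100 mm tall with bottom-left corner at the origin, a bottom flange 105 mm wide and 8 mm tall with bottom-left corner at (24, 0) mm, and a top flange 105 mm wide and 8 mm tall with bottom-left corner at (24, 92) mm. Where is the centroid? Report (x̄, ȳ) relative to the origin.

x̄ = 38.56 mm, ȳ = 50.00 mm

Part | A | x̄ᵢ | ȳᵢ | A·x̄ᵢ | A·ȳᵢ
web | 2400.00 | 12.00 | 50.00 | 28800.00 | 120000.00
bottom flange | 840.00 | 76.50 | 4.00 | 64260.00 | 3360.00
top flange | 840.00 | 76.50 | 96.00 | 64260.00 | 80640.00
Σ | 4080.00 |  |  | 157320.00 | 204000.00
x̄ = 157320.00 / 4080.00 = 38.56 mm
ȳ = 204000.00 / 4080.00 = 50.00 mm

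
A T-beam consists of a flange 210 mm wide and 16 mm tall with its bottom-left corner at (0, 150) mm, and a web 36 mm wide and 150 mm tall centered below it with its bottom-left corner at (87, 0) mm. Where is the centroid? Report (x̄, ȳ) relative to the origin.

web: A = 36 × 150 = 5400.00, centroid at (105.00, 75.00).
flange: A = 210 × 16 = 3360.00, centroid at (105.00, 158.00).
ΣA = 8760.00 mm²
ΣAx̄ = (5400.00)(105.00) + (3360.00)(105.00) = 919800.00 mm³
ΣAȳ = (5400.00)(75.00) + (3360.00)(158.00) = 935880.00 mm³
x̄ = 919800.00 / 8760.00 = 105.00 mm
ȳ = 935880.00 / 8760.00 = 106.84 mm

x̄ = 105.00 mm, ȳ = 106.84 mm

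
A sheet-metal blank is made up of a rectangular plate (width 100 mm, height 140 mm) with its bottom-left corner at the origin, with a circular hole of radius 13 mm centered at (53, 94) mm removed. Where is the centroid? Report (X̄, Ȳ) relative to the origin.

X̄ = 49.88 mm, Ȳ = 69.05 mm

plate: A = 100 × 140 = 14000.00, centroid at (50.00, 70.00).
hole: A = −π·13² = -530.93, centroid at (53.00, 94.00).
ΣA = 13469.07 mm²
ΣAX̄ = (14000.00)(50.00) + (-530.93)(53.00) = 671860.75 mm³
ΣAȲ = (14000.00)(70.00) + (-530.93)(94.00) = 930092.66 mm³
X̄ = 671860.75 / 13469.07 = 49.88 mm
Ȳ = 930092.66 / 13469.07 = 69.05 mm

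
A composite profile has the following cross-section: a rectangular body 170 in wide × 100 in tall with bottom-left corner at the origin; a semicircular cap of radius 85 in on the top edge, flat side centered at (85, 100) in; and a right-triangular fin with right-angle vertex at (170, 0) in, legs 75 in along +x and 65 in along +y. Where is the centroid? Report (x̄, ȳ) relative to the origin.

x̄ = 93.71 in, ȳ = 79.49 in

rectangular body: A = 170 × 100 = 17000.00, centroid at (85.00, 50.00).
semicircular top: A = ½π·85² = 11349.00, centroid at (85.00, 136.08).
triangular fin: A = ½·75·65 = 2437.50, centroid at (195.00, 21.67).
ΣA = 30786.50 in², ΣAx̄ = 2884977.79 in³, ΣAȳ = 2447129.51 in³.
x̄ = 2884977.79/30786.50 = 93.71 in; ȳ = 2447129.51/30786.50 = 79.49 in.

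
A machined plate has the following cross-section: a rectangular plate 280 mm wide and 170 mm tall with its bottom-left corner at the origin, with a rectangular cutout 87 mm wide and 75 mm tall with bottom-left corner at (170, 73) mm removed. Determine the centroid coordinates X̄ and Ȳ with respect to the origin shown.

X̄ = 128.32 mm, Ȳ = 80.95 mm

plate: A = 280 × 170 = 47600.00, centroid at (140.00, 85.00).
hole: A = −(87 × 75) = -6525.00, centroid at (213.50, 110.50).
ΣA = 41075.00 mm²
ΣAX̄ = (47600.00)(140.00) + (-6525.00)(213.50) = 5270912.50 mm³
ΣAȲ = (47600.00)(85.00) + (-6525.00)(110.50) = 3324987.50 mm³
X̄ = 5270912.50 / 41075.00 = 128.32 mm
Ȳ = 3324987.50 / 41075.00 = 80.95 mm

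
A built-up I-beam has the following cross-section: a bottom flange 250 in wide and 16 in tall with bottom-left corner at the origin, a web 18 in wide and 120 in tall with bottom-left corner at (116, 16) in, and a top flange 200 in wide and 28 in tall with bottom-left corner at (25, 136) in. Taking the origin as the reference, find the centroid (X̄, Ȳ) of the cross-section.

X̄ = 125.00 in, Ȳ = 88.11 in

bottom flange: A = 250 × 16 = 4000.00, centroid at (125.00, 8.00).
web: A = 18 × 120 = 2160.00, centroid at (125.00, 76.00).
top flange: A = 200 × 28 = 5600.00, centroid at (125.00, 150.00).
ΣA = 11760.00 in², ΣAX̄ = 1470000.00 in³, ΣAȲ = 1036160.00 in³.
X̄ = 1470000.00/11760.00 = 125.00 in; Ȳ = 1036160.00/11760.00 = 88.11 in.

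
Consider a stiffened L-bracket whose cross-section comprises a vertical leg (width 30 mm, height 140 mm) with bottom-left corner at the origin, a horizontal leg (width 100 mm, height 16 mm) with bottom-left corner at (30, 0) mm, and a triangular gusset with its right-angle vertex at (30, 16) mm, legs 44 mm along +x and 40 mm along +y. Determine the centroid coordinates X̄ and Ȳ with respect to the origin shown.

X̄ = 34.48 mm, Ȳ = 49.79 mm

vertical leg: A = 30 × 140 = 4200.00, centroid at (15.00, 70.00).
horizontal leg: A = 100 × 16 = 1600.00, centroid at (80.00, 8.00).
gusset: A = ½·44·40 = 880.00, centroid at (44.67, 29.33).
ΣA = 6680.00 mm², ΣAX̄ = 230306.67 mm³, ΣAȲ = 332613.33 mm³.
X̄ = 230306.67/6680.00 = 34.48 mm; Ȳ = 332613.33/6680.00 = 49.79 mm.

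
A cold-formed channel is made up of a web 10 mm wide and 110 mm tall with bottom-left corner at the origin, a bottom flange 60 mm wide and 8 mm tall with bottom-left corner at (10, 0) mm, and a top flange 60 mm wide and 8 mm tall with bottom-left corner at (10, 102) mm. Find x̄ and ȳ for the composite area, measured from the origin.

x̄ = 21.31 mm, ȳ = 55.00 mm

web: A = 10 × 110 = 1100.00, centroid at (5.00, 55.00).
bottom flange: A = 60 × 8 = 480.00, centroid at (40.00, 4.00).
top flange: A = 60 × 8 = 480.00, centroid at (40.00, 106.00).
ΣA = 2060.00 mm², ΣAx̄ = 43900.00 mm³, ΣAȳ = 113300.00 mm³.
x̄ = 43900.00/2060.00 = 21.31 mm; ȳ = 113300.00/2060.00 = 55.00 mm.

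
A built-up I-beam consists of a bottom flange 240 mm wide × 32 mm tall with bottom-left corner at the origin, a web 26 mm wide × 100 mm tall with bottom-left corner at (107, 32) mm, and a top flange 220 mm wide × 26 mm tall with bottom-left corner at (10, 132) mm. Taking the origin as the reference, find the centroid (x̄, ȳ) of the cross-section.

bottom flange: A = 240 × 32 = 7680.00, centroid at (120.00, 16.00).
web: A = 26 × 100 = 2600.00, centroid at (120.00, 82.00).
top flange: A = 220 × 26 = 5720.00, centroid at (120.00, 145.00).
ΣA = 16000.00 mm², ΣAx̄ = 1920000.00 mm³, ΣAȳ = 1165480.00 mm³.
x̄ = 1920000.00/16000.00 = 120.00 mm; ȳ = 1165480.00/16000.00 = 72.84 mm.

x̄ = 120.00 mm, ȳ = 72.84 mm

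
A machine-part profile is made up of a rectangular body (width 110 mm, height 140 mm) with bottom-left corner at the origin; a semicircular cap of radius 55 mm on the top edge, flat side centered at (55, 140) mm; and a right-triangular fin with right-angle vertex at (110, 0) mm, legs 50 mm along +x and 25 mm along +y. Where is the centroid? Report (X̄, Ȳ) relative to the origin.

rectangular body: A = 110 × 140 = 15400.00, centroid at (55.00, 70.00).
semicircular top: A = ½π·55² = 4751.66, centroid at (55.00, 163.34).
triangular fin: A = ½·50·25 = 625.00, centroid at (126.67, 8.33).
ΣA = 20776.66 mm², ΣAX̄ = 1187507.91 mm³, ΣAȲ = 1859357.24 mm³.
X̄ = 1187507.91/20776.66 = 57.16 mm; Ȳ = 1859357.24/20776.66 = 89.49 mm.

X̄ = 57.16 mm, Ȳ = 89.49 mm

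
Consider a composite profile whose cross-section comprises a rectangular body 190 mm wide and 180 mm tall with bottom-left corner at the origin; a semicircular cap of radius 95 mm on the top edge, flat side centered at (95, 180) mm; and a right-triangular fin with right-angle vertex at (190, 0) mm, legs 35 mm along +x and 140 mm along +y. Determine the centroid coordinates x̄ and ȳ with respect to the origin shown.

x̄ = 100.14 mm, ȳ = 124.26 mm

rectangular body: A = 190 × 180 = 34200.00, centroid at (95.00, 90.00).
semicircular top: A = ½π·95² = 14176.44, centroid at (95.00, 220.32).
triangular fin: A = ½·35·140 = 2450.00, centroid at (201.67, 46.67).
ΣA = 50826.44 mm², ΣAx̄ = 5089844.83 mm³, ΣAȳ = 6315675.30 mm³.
x̄ = 5089844.83/50826.44 = 100.14 mm; ȳ = 6315675.30/50826.44 = 124.26 mm.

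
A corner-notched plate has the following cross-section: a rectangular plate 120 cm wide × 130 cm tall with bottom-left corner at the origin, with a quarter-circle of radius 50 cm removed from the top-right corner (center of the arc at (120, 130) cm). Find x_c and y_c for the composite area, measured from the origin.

x_c = 54.42 cm, y_c = 58.70 cm

plate: A = 120 × 130 = 15600.00, centroid at (60.00, 65.00).
removed quarter-circle: A = −¼π·50² = -1963.50, centroid at (98.78, 108.78).
ΣA = 13636.50 cm²
ΣAx_c = (15600.00)(60.00) + (-1963.50)(98.78) = 742047.22 cm³
ΣAy_c = (15600.00)(65.00) + (-1963.50)(108.78) = 800412.26 cm³
x_c = 742047.22 / 13636.50 = 54.42 cm
y_c = 800412.26 / 13636.50 = 58.70 cm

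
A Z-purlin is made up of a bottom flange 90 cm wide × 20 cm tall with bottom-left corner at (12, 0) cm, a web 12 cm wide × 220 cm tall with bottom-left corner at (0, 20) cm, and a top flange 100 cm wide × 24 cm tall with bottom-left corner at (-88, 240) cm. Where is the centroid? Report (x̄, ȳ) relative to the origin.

x̄ = 3.98 cm, ȳ = 141.23 cm

Part | A | x̄ᵢ | ȳᵢ | A·x̄ᵢ | A·ȳᵢ
bottom flange | 1800.00 | 57.00 | 10.00 | 102600.00 | 18000.00
web | 2640.00 | 6.00 | 130.00 | 15840.00 | 343200.00
top flange | 2400.00 | -38.00 | 252.00 | -91200.00 | 604800.00
Σ | 6840.00 |  |  | 27240.00 | 966000.00
x̄ = 27240.00 / 6840.00 = 3.98 cm
ȳ = 966000.00 / 6840.00 = 141.23 cm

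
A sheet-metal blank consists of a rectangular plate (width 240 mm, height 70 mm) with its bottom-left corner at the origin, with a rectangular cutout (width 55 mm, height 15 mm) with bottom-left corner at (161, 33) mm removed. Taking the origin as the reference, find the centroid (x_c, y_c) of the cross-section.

plate: A = 240 × 70 = 16800.00, centroid at (120.00, 35.00).
hole: A = −(55 × 15) = -825.00, centroid at (188.50, 40.50).
ΣA = 15975.00 mm²
ΣAx_c = (16800.00)(120.00) + (-825.00)(188.50) = 1860487.50 mm³
ΣAy_c = (16800.00)(35.00) + (-825.00)(40.50) = 554587.50 mm³
x_c = 1860487.50 / 15975.00 = 116.46 mm
y_c = 554587.50 / 15975.00 = 34.72 mm

x_c = 116.46 mm, y_c = 34.72 mm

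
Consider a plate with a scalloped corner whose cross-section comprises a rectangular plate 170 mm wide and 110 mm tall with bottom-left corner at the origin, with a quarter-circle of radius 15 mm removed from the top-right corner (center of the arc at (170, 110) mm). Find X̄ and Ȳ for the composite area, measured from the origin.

plate: A = 170 × 110 = 18700.00, centroid at (85.00, 55.00).
removed quarter-circle: A = −¼π·15² = -176.71, centroid at (163.63, 103.63).
ΣA = 18523.29 mm², ΣAX̄ = 1560583.52 mm³, ΣAȲ = 1010186.40 mm³.
X̄ = 1560583.52/18523.29 = 84.25 mm; Ȳ = 1010186.40/18523.29 = 54.54 mm.

X̄ = 84.25 mm, Ȳ = 54.54 mm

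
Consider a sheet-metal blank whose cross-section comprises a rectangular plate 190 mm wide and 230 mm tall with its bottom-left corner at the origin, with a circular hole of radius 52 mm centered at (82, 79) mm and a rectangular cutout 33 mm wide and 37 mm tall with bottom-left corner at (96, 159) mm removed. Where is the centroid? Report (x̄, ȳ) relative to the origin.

x̄ = 97.62 mm, ȳ = 121.75 mm

Part | A | x̄ᵢ | ȳᵢ | A·x̄ᵢ | A·ȳᵢ
plate | 43700.00 | 95.00 | 115.00 | 4151500.00 | 5025500.00
hole 1 | -8494.87 | 82.00 | 79.00 | -696579.06 | -671094.46
hole 2 | -1221.00 | 112.50 | 177.50 | -137362.50 | -216727.50
Σ | 33984.13 |  |  | 3317558.44 | 4137678.04
x̄ = 3317558.44 / 33984.13 = 97.62 mm
ȳ = 4137678.04 / 33984.13 = 121.75 mm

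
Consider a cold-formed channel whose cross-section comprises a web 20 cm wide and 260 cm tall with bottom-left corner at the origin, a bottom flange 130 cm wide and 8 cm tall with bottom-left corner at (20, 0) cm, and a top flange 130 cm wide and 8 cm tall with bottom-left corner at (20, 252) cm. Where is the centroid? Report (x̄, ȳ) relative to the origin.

web: A = 20 × 260 = 5200.00, centroid at (10.00, 130.00).
bottom flange: A = 130 × 8 = 1040.00, centroid at (85.00, 4.00).
top flange: A = 130 × 8 = 1040.00, centroid at (85.00, 256.00).
ΣA = 7280.00 cm²
ΣAx̄ = (5200.00)(10.00) + (1040.00)(85.00) + (1040.00)(85.00) = 228800.00 cm³
ΣAȳ = (5200.00)(130.00) + (1040.00)(4.00) + (1040.00)(256.00) = 946400.00 cm³
x̄ = 228800.00 / 7280.00 = 31.43 cm
ȳ = 946400.00 / 7280.00 = 130.00 cm

x̄ = 31.43 cm, ȳ = 130.00 cm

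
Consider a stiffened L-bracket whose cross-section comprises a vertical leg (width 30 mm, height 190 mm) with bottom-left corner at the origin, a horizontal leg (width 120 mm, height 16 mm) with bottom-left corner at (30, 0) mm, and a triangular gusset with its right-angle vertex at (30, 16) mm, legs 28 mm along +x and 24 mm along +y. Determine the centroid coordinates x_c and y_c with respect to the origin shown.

vertical leg: A = 30 × 190 = 5700.00, centroid at (15.00, 95.00).
horizontal leg: A = 120 × 16 = 1920.00, centroid at (90.00, 8.00).
gusset: A = ½·28·24 = 336.00, centroid at (39.33, 24.00).
ΣA = 7956.00 mm²
ΣAx_c = (5700.00)(15.00) + (1920.00)(90.00) + (336.00)(39.33) = 271516.00 mm³
ΣAy_c = (5700.00)(95.00) + (1920.00)(8.00) + (336.00)(24.00) = 564924.00 mm³
x_c = 271516.00 / 7956.00 = 34.13 mm
y_c = 564924.00 / 7956.00 = 71.01 mm

x_c = 34.13 mm, y_c = 71.01 mm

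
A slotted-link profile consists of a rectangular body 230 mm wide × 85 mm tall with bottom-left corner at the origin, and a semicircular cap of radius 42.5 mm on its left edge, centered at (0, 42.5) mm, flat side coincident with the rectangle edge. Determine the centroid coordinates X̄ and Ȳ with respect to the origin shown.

X̄ = 98.14 mm, Ȳ = 42.50 mm

rectangular body: A = 230 × 85 = 19550.00, centroid at (115.00, 42.50).
semicircular end: A = ½π·42.5² = 2837.25, centroid at (-18.04, 42.50).
ΣA = 22387.25 mm²
ΣAX̄ = (19550.00)(115.00) + (2837.25)(-18.04) = 2197072.92 mm³
ΣAȲ = (19550.00)(42.50) + (2837.25)(42.50) = 951458.16 mm³
X̄ = 2197072.92 / 22387.25 = 98.14 mm
Ȳ = 951458.16 / 22387.25 = 42.50 mm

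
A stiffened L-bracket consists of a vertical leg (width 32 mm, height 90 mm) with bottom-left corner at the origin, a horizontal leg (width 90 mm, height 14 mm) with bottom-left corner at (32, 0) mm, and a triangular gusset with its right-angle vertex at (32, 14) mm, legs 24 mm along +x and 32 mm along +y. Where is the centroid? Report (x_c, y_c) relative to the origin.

vertical leg: A = 32 × 90 = 2880.00, centroid at (16.00, 45.00).
horizontal leg: A = 90 × 14 = 1260.00, centroid at (77.00, 7.00).
gusset: A = ½·24·32 = 384.00, centroid at (40.00, 24.67).
ΣA = 4524.00 mm², ΣAx_c = 158460.00 mm³, ΣAy_c = 147892.00 mm³.
x_c = 158460.00/4524.00 = 35.03 mm; y_c = 147892.00/4524.00 = 32.69 mm.

x_c = 35.03 mm, y_c = 32.69 mm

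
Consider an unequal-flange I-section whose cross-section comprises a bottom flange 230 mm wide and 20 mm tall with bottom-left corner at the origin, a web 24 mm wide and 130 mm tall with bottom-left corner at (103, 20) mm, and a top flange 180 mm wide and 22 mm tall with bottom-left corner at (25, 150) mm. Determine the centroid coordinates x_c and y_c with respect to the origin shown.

x_c = 115.00 mm, y_c = 81.23 mm

Part | A | x̄ᵢ | ȳᵢ | A·x̄ᵢ | A·ȳᵢ
bottom flange | 4600.00 | 115.00 | 10.00 | 529000.00 | 46000.00
web | 3120.00 | 115.00 | 85.00 | 358800.00 | 265200.00
top flange | 3960.00 | 115.00 | 161.00 | 455400.00 | 637560.00
Σ | 11680.00 |  |  | 1343200.00 | 948760.00
x_c = 1343200.00 / 11680.00 = 115.00 mm
y_c = 948760.00 / 11680.00 = 81.23 mm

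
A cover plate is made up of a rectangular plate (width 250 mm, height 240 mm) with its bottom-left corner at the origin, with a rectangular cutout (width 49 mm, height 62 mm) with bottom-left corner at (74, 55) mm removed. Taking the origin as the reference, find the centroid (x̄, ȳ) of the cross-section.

plate: A = 250 × 240 = 60000.00, centroid at (125.00, 120.00).
hole: A = −(49 × 62) = -3038.00, centroid at (98.50, 86.00).
ΣA = 56962.00 mm², ΣAx̄ = 7200757.00 mm³, ΣAȳ = 6938732.00 mm³.
x̄ = 7200757.00/56962.00 = 126.41 mm; ȳ = 6938732.00/56962.00 = 121.81 mm.

x̄ = 126.41 mm, ȳ = 121.81 mm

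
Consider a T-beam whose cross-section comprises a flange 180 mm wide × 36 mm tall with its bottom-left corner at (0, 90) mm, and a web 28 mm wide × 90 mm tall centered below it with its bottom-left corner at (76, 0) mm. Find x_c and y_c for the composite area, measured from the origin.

Part | A | x̄ᵢ | ȳᵢ | A·x̄ᵢ | A·ȳᵢ
web | 2520.00 | 90.00 | 45.00 | 226800.00 | 113400.00
flange | 6480.00 | 90.00 | 108.00 | 583200.00 | 699840.00
Σ | 9000.00 |  |  | 810000.00 | 813240.00
x_c = 810000.00 / 9000.00 = 90.00 mm
y_c = 813240.00 / 9000.00 = 90.36 mm

x_c = 90.00 mm, y_c = 90.36 mm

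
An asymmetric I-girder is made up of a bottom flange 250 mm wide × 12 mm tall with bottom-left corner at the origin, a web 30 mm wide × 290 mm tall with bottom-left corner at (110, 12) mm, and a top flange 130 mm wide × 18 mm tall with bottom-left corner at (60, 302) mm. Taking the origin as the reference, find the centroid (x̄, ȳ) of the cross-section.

bottom flange: A = 250 × 12 = 3000.00, centroid at (125.00, 6.00).
web: A = 30 × 290 = 8700.00, centroid at (125.00, 157.00).
top flange: A = 130 × 18 = 2340.00, centroid at (125.00, 311.00).
ΣA = 14040.00 mm²
ΣAx̄ = (3000.00)(125.00) + (8700.00)(125.00) + (2340.00)(125.00) = 1755000.00 mm³
ΣAȳ = (3000.00)(6.00) + (8700.00)(157.00) + (2340.00)(311.00) = 2111640.00 mm³
x̄ = 1755000.00 / 14040.00 = 125.00 mm
ȳ = 2111640.00 / 14040.00 = 150.40 mm

x̄ = 125.00 mm, ȳ = 150.40 mm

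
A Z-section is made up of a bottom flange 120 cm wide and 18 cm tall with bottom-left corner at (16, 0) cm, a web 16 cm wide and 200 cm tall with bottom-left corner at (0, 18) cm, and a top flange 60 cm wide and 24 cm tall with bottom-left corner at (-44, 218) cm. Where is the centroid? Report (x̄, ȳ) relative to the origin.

x̄ = 24.94 cm, ȳ = 107.09 cm

bottom flange: A = 120 × 18 = 2160.00, centroid at (76.00, 9.00).
web: A = 16 × 200 = 3200.00, centroid at (8.00, 118.00).
top flange: A = 60 × 24 = 1440.00, centroid at (-14.00, 230.00).
ΣA = 6800.00 cm², ΣAx̄ = 169600.00 cm³, ΣAȳ = 728240.00 cm³.
x̄ = 169600.00/6800.00 = 24.94 cm; ȳ = 728240.00/6800.00 = 107.09 cm.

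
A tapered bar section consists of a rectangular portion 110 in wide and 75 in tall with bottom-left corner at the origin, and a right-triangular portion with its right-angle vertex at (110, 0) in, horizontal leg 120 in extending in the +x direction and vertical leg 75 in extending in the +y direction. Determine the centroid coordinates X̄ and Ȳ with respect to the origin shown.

X̄ = 88.53 in, Ȳ = 33.09 in

Part | A | x̄ᵢ | ȳᵢ | A·x̄ᵢ | A·ȳᵢ
rectangular portion | 8250.00 | 55.00 | 37.50 | 453750.00 | 309375.00
triangular portion | 4500.00 | 150.00 | 25.00 | 675000.00 | 112500.00
Σ | 12750.00 |  |  | 1128750.00 | 421875.00
X̄ = 1128750.00 / 12750.00 = 88.53 in
Ȳ = 421875.00 / 12750.00 = 33.09 in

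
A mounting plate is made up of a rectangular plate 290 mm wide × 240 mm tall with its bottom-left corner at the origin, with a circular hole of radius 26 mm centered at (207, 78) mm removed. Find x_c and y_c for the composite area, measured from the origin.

plate: A = 290 × 240 = 69600.00, centroid at (145.00, 120.00).
hole: A = −π·26² = -2123.72, centroid at (207.00, 78.00).
ΣA = 67476.28 mm², ΣAx_c = 9652390.66 mm³, ΣAy_c = 8186350.10 mm³.
x_c = 9652390.66/67476.28 = 143.05 mm; y_c = 8186350.10/67476.28 = 121.32 mm.

x_c = 143.05 mm, y_c = 121.32 mm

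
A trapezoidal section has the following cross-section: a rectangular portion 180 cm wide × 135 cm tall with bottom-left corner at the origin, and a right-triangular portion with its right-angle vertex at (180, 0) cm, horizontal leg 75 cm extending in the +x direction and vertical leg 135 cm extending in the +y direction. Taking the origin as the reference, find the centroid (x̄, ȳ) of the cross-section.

x̄ = 109.83 cm, ȳ = 63.62 cm

Part | A | x̄ᵢ | ȳᵢ | A·x̄ᵢ | A·ȳᵢ
rectangular portion | 24300.00 | 90.00 | 67.50 | 2187000.00 | 1640250.00
triangular portion | 5062.50 | 205.00 | 45.00 | 1037812.50 | 227812.50
Σ | 29362.50 |  |  | 3224812.50 | 1868062.50
x̄ = 3224812.50 / 29362.50 = 109.83 cm
ȳ = 1868062.50 / 29362.50 = 63.62 cm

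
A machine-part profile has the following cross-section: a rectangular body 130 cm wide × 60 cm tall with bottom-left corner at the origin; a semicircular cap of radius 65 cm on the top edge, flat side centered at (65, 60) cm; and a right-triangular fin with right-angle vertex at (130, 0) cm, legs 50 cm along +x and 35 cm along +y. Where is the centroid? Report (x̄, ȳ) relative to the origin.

x̄ = 69.67 cm, ȳ = 53.91 cm

rectangular body: A = 130 × 60 = 7800.00, centroid at (65.00, 30.00).
semicircular top: A = ½π·65² = 6636.61, centroid at (65.00, 87.59).
triangular fin: A = ½·50·35 = 875.00, centroid at (146.67, 11.67).
ΣA = 15311.61 cm²
ΣAx̄ = (7800.00)(65.00) + (6636.61)(65.00) + (875.00)(146.67) = 1066713.27 cm³
ΣAȳ = (7800.00)(30.00) + (6636.61)(87.59) + (875.00)(11.67) = 825488.54 cm³
x̄ = 1066713.27 / 15311.61 = 69.67 cm
ȳ = 825488.54 / 15311.61 = 53.91 cm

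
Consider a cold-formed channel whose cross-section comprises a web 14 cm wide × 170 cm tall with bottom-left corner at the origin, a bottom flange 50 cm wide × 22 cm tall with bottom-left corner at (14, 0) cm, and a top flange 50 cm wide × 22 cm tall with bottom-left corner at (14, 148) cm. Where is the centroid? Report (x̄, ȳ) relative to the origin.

web: A = 14 × 170 = 2380.00, centroid at (7.00, 85.00).
bottom flange: A = 50 × 22 = 1100.00, centroid at (39.00, 11.00).
top flange: A = 50 × 22 = 1100.00, centroid at (39.00, 159.00).
ΣA = 4580.00 cm²
ΣAx̄ = (2380.00)(7.00) + (1100.00)(39.00) + (1100.00)(39.00) = 102460.00 cm³
ΣAȳ = (2380.00)(85.00) + (1100.00)(11.00) + (1100.00)(159.00) = 389300.00 cm³
x̄ = 102460.00 / 4580.00 = 22.37 cm
ȳ = 389300.00 / 4580.00 = 85.00 cm

x̄ = 22.37 cm, ȳ = 85.00 cm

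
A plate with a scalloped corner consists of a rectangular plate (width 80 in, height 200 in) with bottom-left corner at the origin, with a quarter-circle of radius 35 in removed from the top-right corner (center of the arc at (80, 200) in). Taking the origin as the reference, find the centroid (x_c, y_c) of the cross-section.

x_c = 38.39 in, y_c = 94.55 in

plate: A = 80 × 200 = 16000.00, centroid at (40.00, 100.00).
removed quarter-circle: A = −¼π·35² = -962.11, centroid at (65.15, 185.15).
ΣA = 15037.89 in², ΣAx_c = 577322.65 in³, ΣAy_c = 1421869.12 in³.
x_c = 577322.65/15037.89 = 38.39 in; y_c = 1421869.12/15037.89 = 94.55 in.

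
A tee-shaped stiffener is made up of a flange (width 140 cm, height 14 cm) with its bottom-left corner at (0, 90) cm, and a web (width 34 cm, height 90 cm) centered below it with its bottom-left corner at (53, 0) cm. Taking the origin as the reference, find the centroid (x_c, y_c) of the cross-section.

web: A = 34 × 90 = 3060.00, centroid at (70.00, 45.00).
flange: A = 140 × 14 = 1960.00, centroid at (70.00, 97.00).
ΣA = 5020.00 cm², ΣAx_c = 351400.00 cm³, ΣAy_c = 327820.00 cm³.
x_c = 351400.00/5020.00 = 70.00 cm; y_c = 327820.00/5020.00 = 65.30 cm.

x_c = 70.00 cm, y_c = 65.30 cm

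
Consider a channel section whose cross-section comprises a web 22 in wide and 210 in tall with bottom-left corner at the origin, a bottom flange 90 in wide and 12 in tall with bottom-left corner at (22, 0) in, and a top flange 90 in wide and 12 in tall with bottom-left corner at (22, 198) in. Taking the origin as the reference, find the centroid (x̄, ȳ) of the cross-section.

x̄ = 28.84 in, ȳ = 105.00 in

web: A = 22 × 210 = 4620.00, centroid at (11.00, 105.00).
bottom flange: A = 90 × 12 = 1080.00, centroid at (67.00, 6.00).
top flange: A = 90 × 12 = 1080.00, centroid at (67.00, 204.00).
ΣA = 6780.00 in²
ΣAx̄ = (4620.00)(11.00) + (1080.00)(67.00) + (1080.00)(67.00) = 195540.00 in³
ΣAȳ = (4620.00)(105.00) + (1080.00)(6.00) + (1080.00)(204.00) = 711900.00 in³
x̄ = 195540.00 / 6780.00 = 28.84 in
ȳ = 711900.00 / 6780.00 = 105.00 in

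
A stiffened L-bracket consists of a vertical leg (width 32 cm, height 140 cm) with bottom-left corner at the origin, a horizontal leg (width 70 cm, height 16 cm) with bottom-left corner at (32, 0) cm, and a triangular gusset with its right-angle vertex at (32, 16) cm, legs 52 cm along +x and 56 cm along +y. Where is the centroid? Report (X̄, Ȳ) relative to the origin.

Part | A | x̄ᵢ | ȳᵢ | A·x̄ᵢ | A·ȳᵢ
vertical leg | 4480.00 | 16.00 | 70.00 | 71680.00 | 313600.00
horizontal leg | 1120.00 | 67.00 | 8.00 | 75040.00 | 8960.00
gusset | 1456.00 | 49.33 | 34.67 | 71829.33 | 50474.67
Σ | 7056.00 |  |  | 218549.33 | 373034.67
X̄ = 218549.33 / 7056.00 = 30.97 cm
Ȳ = 373034.67 / 7056.00 = 52.87 cm

X̄ = 30.97 cm, Ȳ = 52.87 cm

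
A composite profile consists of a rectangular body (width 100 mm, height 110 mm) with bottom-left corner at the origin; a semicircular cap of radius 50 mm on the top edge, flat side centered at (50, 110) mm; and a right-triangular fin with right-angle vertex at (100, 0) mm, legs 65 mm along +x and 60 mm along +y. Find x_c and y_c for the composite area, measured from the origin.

Part | A | x̄ᵢ | ȳᵢ | A·x̄ᵢ | A·ȳᵢ
rectangular body | 11000.00 | 50.00 | 55.00 | 550000.00 | 605000.00
semicircular top | 3926.99 | 50.00 | 131.22 | 196349.54 | 515302.32
triangular fin | 1950.00 | 121.67 | 20.00 | 237250.00 | 39000.00
Σ | 16876.99 |  |  | 983599.54 | 1159302.32
x_c = 983599.54 / 16876.99 = 58.28 mm
y_c = 1159302.32 / 16876.99 = 68.69 mm

x_c = 58.28 mm, y_c = 68.69 mm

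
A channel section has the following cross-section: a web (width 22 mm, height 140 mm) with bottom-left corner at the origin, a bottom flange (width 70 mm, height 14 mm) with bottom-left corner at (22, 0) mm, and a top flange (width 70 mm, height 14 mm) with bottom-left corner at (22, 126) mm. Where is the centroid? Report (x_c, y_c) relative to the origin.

x_c = 28.89 mm, y_c = 70.00 mm

web: A = 22 × 140 = 3080.00, centroid at (11.00, 70.00).
bottom flange: A = 70 × 14 = 980.00, centroid at (57.00, 7.00).
top flange: A = 70 × 14 = 980.00, centroid at (57.00, 133.00).
ΣA = 5040.00 mm²
ΣAx_c = (3080.00)(11.00) + (980.00)(57.00) + (980.00)(57.00) = 145600.00 mm³
ΣAy_c = (3080.00)(70.00) + (980.00)(7.00) + (980.00)(133.00) = 352800.00 mm³
x_c = 145600.00 / 5040.00 = 28.89 mm
y_c = 352800.00 / 5040.00 = 70.00 mm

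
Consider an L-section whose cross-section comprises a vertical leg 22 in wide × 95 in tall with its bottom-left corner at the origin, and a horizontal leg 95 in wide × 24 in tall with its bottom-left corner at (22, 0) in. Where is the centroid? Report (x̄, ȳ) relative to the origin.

x̄ = 41.52 in, ȳ = 28.98 in

vertical leg: A = 22 × 95 = 2090.00, centroid at (11.00, 47.50).
horizontal leg: A = 95 × 24 = 2280.00, centroid at (69.50, 12.00).
ΣA = 4370.00 in², ΣAx̄ = 181450.00 in³, ΣAȳ = 126635.00 in³.
x̄ = 181450.00/4370.00 = 41.52 in; ȳ = 126635.00/4370.00 = 28.98 in.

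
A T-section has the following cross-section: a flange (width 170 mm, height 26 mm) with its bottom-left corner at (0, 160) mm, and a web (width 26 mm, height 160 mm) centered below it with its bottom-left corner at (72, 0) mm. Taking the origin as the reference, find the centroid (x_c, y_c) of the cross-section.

x_c = 85.00 mm, y_c = 127.91 mm

Part | A | x̄ᵢ | ȳᵢ | A·x̄ᵢ | A·ȳᵢ
web | 4160.00 | 85.00 | 80.00 | 353600.00 | 332800.00
flange | 4420.00 | 85.00 | 173.00 | 375700.00 | 764660.00
Σ | 8580.00 |  |  | 729300.00 | 1097460.00
x_c = 729300.00 / 8580.00 = 85.00 mm
y_c = 1097460.00 / 8580.00 = 127.91 mm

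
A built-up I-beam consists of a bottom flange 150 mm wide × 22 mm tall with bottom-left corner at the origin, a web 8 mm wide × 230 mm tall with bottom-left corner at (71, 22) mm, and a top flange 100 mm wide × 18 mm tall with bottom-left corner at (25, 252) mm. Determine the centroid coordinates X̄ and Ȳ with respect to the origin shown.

X̄ = 75.00 mm, Ȳ = 109.25 mm

bottom flange: A = 150 × 22 = 3300.00, centroid at (75.00, 11.00).
web: A = 8 × 230 = 1840.00, centroid at (75.00, 137.00).
top flange: A = 100 × 18 = 1800.00, centroid at (75.00, 261.00).
ΣA = 6940.00 mm²
ΣAX̄ = (3300.00)(75.00) + (1840.00)(75.00) + (1800.00)(75.00) = 520500.00 mm³
ΣAȲ = (3300.00)(11.00) + (1840.00)(137.00) + (1800.00)(261.00) = 758180.00 mm³
X̄ = 520500.00 / 6940.00 = 75.00 mm
Ȳ = 758180.00 / 6940.00 = 109.25 mm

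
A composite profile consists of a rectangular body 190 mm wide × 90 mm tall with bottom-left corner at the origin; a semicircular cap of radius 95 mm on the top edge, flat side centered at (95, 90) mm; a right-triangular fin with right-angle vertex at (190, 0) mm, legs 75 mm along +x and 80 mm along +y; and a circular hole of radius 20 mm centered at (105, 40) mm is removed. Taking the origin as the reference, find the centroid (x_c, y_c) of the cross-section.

x_c = 105.52 mm, y_c = 80.15 mm

rectangular body: A = 190 × 90 = 17100.00, centroid at (95.00, 45.00).
semicircular top: A = ½π·95² = 14176.44, centroid at (95.00, 130.32).
triangular fin: A = ½·75·80 = 3000.00, centroid at (215.00, 26.67).
hole: A = −π·20² = -1256.64, centroid at (105.00, 40.00).
ΣA = 33019.80 mm²
ΣAx_c = (17100.00)(95.00) + (14176.44)(95.00) + (3000.00)(215.00) + (-1256.64)(105.00) = 3484314.61 mm³
ΣAy_c = (17100.00)(45.00) + (14176.44)(130.32) + (3000.00)(26.67) + (-1256.64)(40.00) = 2646697.17 mm³
x_c = 3484314.61 / 33019.80 = 105.52 mm
y_c = 2646697.17 / 33019.80 = 80.15 mm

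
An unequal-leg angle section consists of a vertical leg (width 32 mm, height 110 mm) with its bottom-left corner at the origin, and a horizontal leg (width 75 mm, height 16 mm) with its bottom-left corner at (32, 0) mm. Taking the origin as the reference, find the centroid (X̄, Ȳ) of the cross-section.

X̄ = 29.60 mm, Ȳ = 43.05 mm

Part | A | x̄ᵢ | ȳᵢ | A·x̄ᵢ | A·ȳᵢ
vertical leg | 3520.00 | 16.00 | 55.00 | 56320.00 | 193600.00
horizontal leg | 1200.00 | 69.50 | 8.00 | 83400.00 | 9600.00
Σ | 4720.00 |  |  | 139720.00 | 203200.00
X̄ = 139720.00 / 4720.00 = 29.60 mm
Ȳ = 203200.00 / 4720.00 = 43.05 mm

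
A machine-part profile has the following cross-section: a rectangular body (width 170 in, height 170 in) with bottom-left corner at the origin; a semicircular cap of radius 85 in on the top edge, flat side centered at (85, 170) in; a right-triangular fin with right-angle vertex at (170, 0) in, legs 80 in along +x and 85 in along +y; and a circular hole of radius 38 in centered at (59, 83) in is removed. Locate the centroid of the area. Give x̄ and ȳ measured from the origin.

x̄ = 97.72 in, ȳ = 115.44 in

rectangular body: A = 170 × 170 = 28900.00, centroid at (85.00, 85.00).
semicircular top: A = ½π·85² = 11349.00, centroid at (85.00, 206.08).
triangular fin: A = ½·80·85 = 3400.00, centroid at (196.67, 28.33).
hole: A = −π·38² = -4536.46, centroid at (59.00, 83.00).
ΣA = 39112.54 in²
ΣAx̄ = (28900.00)(85.00) + (11349.00)(85.00) + (3400.00)(196.67) + (-4536.46)(59.00) = 3822180.83 in³
ΣAȳ = (28900.00)(85.00) + (11349.00)(206.08) + (3400.00)(28.33) + (-4536.46)(83.00) = 4515054.43 in³
x̄ = 3822180.83 / 39112.54 = 97.72 in
ȳ = 4515054.43 / 39112.54 = 115.44 in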